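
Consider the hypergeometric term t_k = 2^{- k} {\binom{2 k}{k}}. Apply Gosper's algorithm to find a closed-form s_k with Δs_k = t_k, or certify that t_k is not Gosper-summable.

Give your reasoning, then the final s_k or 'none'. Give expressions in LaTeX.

The ratio is (2*k + 1)/(k + 1).
Normal form (A,B,C) = (2*k + 1, k + 1, 1).
Set up (2*k + 1)·f(k+1) − (k)·f(k) − (1) = 0.
Bound: deg f ≤ -1.
Bound -1 < 0, so the key equation has no polynomial solution.

none (Gosper's algorithm certifies no s_k)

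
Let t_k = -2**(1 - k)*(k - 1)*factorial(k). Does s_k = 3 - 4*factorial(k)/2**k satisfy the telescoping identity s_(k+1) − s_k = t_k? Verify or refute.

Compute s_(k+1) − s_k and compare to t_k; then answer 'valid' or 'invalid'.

Valid — Δs_k = t_k.

s_(k+1) = (3*2**k - 2*k*factorial(k) - 2*factorial(k))/2**k
s_(k+1) − s_k = -2**(1 - k)*(k - 1)*factorial(k)
(s_(k+1) − s_k) − t_k = 0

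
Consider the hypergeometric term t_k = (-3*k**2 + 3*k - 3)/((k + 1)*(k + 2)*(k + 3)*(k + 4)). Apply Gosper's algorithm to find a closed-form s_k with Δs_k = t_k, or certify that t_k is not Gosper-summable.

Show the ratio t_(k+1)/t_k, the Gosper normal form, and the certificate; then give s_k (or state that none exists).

Compute t_(k+1)/t_k: get -(k + 1)*(k - (k + 1)**2)/((k + 5)*(k**2 - k + 1)).
Normal form (A,B,C) = (k + 1, k + 5, k**2 - k + 1).
Key eq: (k + 1)·f(k+1) = (k + 4)·f(k) + (k**2 - k + 1).
From deg A=1, deg B=1, deg C=2: d=3.
Coefficient equations give f(k) = k*(k**2 + 5)/6.
Get s_k = R·t_k = -k*(k**2 + 5)/(2*(k + 1)*(k + 2)*(k + 3)) with R(k) = B(k−1)f(k)/C(k) = k*(k + 4)*(k**2 + 5)/(6*(k**2 - k + 1)).
Verify: 3*(-k**2 + k - 1)/(k**4 + 10*k**3 + 35*k**2 + 50*k + 24) matches t_k.

s_k = -k*(k**2 + 5)/(2*(k + 1)*(k + 2)*(k + 3))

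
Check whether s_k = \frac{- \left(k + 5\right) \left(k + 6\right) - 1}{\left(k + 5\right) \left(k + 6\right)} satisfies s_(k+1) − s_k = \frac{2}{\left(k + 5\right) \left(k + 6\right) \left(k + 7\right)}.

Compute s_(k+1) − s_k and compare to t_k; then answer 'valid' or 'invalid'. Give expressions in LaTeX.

s_(k+1) = (-(k + 6)*(k + 7) - 1)/((k + 6)*(k + 7))
s_(k+1) − s_k = 2/(k**3 + 18*k**2 + 107*k + 210)
(s_(k+1) − s_k) − t_k = 0

Valid: the claim telescopes to t_k.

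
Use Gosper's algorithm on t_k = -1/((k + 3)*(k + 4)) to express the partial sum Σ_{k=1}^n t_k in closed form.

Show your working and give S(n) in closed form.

S(n) = -n/(4*n + 16)

t_(k+1)/t_k = (k + 3)/(k + 5).
A = k + 3, B = k + 5, C = 1.
Need (k + 3)·f(k+1) − (k + 4)·f(k) = 1.
Bound: deg f ≤ 1.
Solving with deg f ≤ 1: f(k) = k/3.
Then R = B(k−1)f/C = k*(k + 4)/3, so s_k = R(k)·t_k = -k/(3*k + 9).
Verify: -1/(k**2 + 7*k + 12) matches t_k.
s_(n+1) = (-n - 1)/(3*(n + 4)) and s_(1) = -1/12, so S(n) = -n/(4*n + 16).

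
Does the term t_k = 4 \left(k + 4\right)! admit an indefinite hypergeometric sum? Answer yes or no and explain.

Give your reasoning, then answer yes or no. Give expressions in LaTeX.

Step 1: r(k) = k + 5.
Factor: A=k + 5; B=1; C=1.
Need (k + 5)·f(k+1) − (1)·f(k) = 1.
deg f ≤ -1 (via 1,0,0).
d = -1 < 0 ⇒ no nonzero polynomial f; not summable.

No — negative degree bound, so no certificate f.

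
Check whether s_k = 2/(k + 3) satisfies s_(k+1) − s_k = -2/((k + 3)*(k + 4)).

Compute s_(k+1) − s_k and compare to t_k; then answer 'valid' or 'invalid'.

s_(k+1) = 2/(k + 4)
s_(k+1) − s_k = -2/((k + 3)*(k + 4))
(s_(k+1) − s_k) − t_k = 0

Valid: the claim telescopes to t_k.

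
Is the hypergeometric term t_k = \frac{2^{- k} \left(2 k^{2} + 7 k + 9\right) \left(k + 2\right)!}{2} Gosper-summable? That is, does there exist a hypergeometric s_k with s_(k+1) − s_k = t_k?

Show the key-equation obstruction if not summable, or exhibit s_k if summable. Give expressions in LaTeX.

Ratio r(k) = (k + 3)*(7*k + 2*(k + 1)**2 + 16)/(2*(2*k**2 + 7*k + 9)).
Gosper form: A/B · C(k+1)/C(k) with A=k/2 + 3/2, B=1, C=k**2 + 7*k/2 + 9/2.
Key eq: (k/2 + 3/2)·f(k+1) = (1)·f(k) + (k**2 + 7*k/2 + 9/2).
From deg A=1, deg B=0, deg C=2: d=1.
Coefficient equations give f(k) = 2*k + 3.
R(k) = B(k−1)·f(k)/C(k) = 2*(2*k + 3)/(2*k**2 + 7*k + 9); s_k = R·t_k = (2*k + 3)*factorial(k + 2)/2**k.
Check: Δs_k = (2*k**2 + 7*k + 9)*factorial(k + 2)/(2*2**k). ✓

Yes. s_k = 2^{- k} \left(2 k + 3\right) \left(k + 2\right)!.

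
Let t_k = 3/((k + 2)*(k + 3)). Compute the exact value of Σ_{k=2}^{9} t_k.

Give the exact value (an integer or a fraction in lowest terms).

Σ = 1/2

Ratio r(k) = (k + 2)/(k + 4).
Factor: A=k + 2; B=k + 4; C=1.
Key eq: (k + 2)·f(k+1) = (k + 3)·f(k) + (1).
Degrees (1,1,0) ⇒ d ≤ 1.
Solve for f: f(k) = k/2 (degree 1 ≤ 1).
So s_k = (B(k−1)f/C)·t_k = (k*(k + 3)/2)·t_k = 3*k/(2*(k + 2)).
Verify: 3/(k**2 + 5*k + 6) matches t_k.
Σ_(k=2)^(9) t_k = s_(10) − s_(2) = 5/4 − (3/4) = 1/2.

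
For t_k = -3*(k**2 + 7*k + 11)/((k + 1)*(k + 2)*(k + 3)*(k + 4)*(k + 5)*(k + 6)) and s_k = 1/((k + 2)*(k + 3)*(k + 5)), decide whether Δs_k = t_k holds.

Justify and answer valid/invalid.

Invalid: residual (4*k + 19)/(k**6 + 21*k**5 + 175*k**4 + 735*k**3 + 1624*k**2 + 1764*k + 720) ≠ 0.

s_(k+1) = 1/((k + 3)*(k + 4)*(k + 6))
s_(k+1) − s_k = ((k + 2)*(k + 5) - (k + 4)*(k + 6))/((k + 2)*(k + 3)*(k + 4)*(k + 5)*(k + 6))
(s_(k+1) − s_k) − t_k = (4*k + 19)/(k**6 + 21*k**5 + 175*k**4 + 735*k**3 + 1624*k**2 + 1764*k + 720)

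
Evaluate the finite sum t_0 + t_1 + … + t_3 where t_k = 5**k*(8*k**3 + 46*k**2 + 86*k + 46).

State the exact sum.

Σ = 129376

r(k) = 5*(4*k**3 + 35*k**2 + 101*k + 93)/(4*k**3 + 23*k**2 + 43*k + 23) after simplifying.
Take A(k)=5, B(k)=1, C(k)=k**3 + 23*k**2/4 + 43*k/4 + 23/4.
Need (5)·f(k+1) − (1)·f(k) = k**3 + 23*k**2/4 + 43*k/4 + 23/4.
From deg A=0, deg B=0, deg C=3: d=3.
A polynomial solution: f(k) = (2*k**3 + 4*k**2 + 4*k - 1)/8.
Certificate R = B(k−1)f/C = (2*k**3 + 4*k**2 + 4*k - 1)/(2*(4*k**3 + 23*k**2 + 43*k + 23)) gives s_k = 5**k*(2*k**3 + 4*k**2 + 4*k - 1).
Verify: 5**k*(8*k**3 + 46*k**2 + 86*k + 46) matches t_k.
Σ_(k=0)^(3) t_k = s_(4) − s_(0) = 129375 − (-1) = 129376.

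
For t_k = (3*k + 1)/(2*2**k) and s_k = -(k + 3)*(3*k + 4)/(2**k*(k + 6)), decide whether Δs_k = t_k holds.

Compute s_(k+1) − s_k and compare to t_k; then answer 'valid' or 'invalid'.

s_(k+1) = -(k + 4)*(3*k + 7)/(2*2**k*(k + 7))
s_(k+1) − s_k = k*(3*k**2 + 31*k + 64)/(2*2**k*(k**2 + 13*k + 42))
(s_(k+1) − s_k) − t_k = 3*(-3*k**2 - 25*k - 14)/(2*2**k*(k**2 + 13*k + 42))

Invalid: residual 3*(-3*k**2 - 25*k - 14)/(2*2**k*(k**2 + 13*k + 42)) ≠ 0.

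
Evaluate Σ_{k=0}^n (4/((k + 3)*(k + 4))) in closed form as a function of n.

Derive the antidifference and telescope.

S(n) = 4*(n + 1)/(3*(n + 4))

Ratio r(k) = (k + 3)/(k + 5).
Normal form (A,B,C) = (k + 3, k + 5, 1).
f must satisfy (k + 3)·f(k+1) − (k + 4)·f(k) = 1.
From deg A=1, deg B=1, deg C=0: d=1.
Coefficient equations give f(k) = k/3.
Get s_k = R·t_k = 4*k/(3*(k + 3)) with R(k) = B(k−1)f(k)/C(k) = k*(k + 4)/3.
Check: Δs_k = 4/(k**2 + 7*k + 12). ✓
s_(n+1) = 4*(n + 1)/(3*(n + 4)) and s_(0) = 0, so S(n) = 4*(n + 1)/(3*(n + 4)).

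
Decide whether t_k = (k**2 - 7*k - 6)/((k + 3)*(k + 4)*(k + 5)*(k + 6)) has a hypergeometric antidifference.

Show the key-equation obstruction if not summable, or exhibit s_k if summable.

r(k) = (k**3 - 2*k**2 - 27*k - 36)/(k**3 - 55*k - 42) after simplifying.
A = k + 3, B = k + 7, C = k**2 - 7*k - 6.
f must satisfy (k + 3)·f(k+1) − (k + 6)·f(k) = k**2 - 7*k - 6.
Bound: deg f ≤ 3.
Match coefficients ⇒ f(k) = -k*(k**2 + 72*k + 47)/60.
R(k) = B(k−1)·f(k)/C(k) = -k*(k + 6)*(k**2 + 72*k + 47)/(60*(k**2 - 7*k - 6)); s_k = R·t_k = k*(-k**2 - 72*k - 47)/(60*(k + 3)*(k + 4)*(k + 5)).
s_(k+1) − s_k = (k**2 - 7*k - 6)/(k**4 + 18*k**3 + 119*k**2 + 342*k + 360) = t_k.

Yes. s_k = k*(-k**2 - 72*k - 47)/(60*(k + 3)*(k + 4)*(k + 5)).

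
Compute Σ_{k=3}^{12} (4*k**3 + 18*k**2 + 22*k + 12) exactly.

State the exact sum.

r(k) = (2*k**3 + 15*k**2 + 35*k + 28)/(2*k**3 + 9*k**2 + 11*k + 6) after simplifying.
Gosper form: A/B · C(k+1)/C(k) with A=1, B=1, C=k**3 + 9*k**2/2 + 11*k/2 + 3.
f must satisfy (1)·f(k+1) − (1)·f(k) = k**3 + 9*k**2/2 + 11*k/2 + 3.
deg f ≤ 4 (via 0,0,3).
Solving with deg f ≤ 4: f(k) = k*(k**3 + 4*k**2 + 3*k + 4)/4.
Certificate R = B(k−1)f/C = k*(k**3 + 4*k**2 + 3*k + 4)/(2*(k + 3)*(2*k**2 + 3*k + 2)) gives s_k = k*(k**3 + 4*k**2 + 3*k + 4).
Check: Δs_k = 4*k**3 + 18*k**2 + 22*k + 12. ✓
Telescoping: Σ = s_(13) − s_(3) = 37908 − (228) = 37680.

Σ = 37680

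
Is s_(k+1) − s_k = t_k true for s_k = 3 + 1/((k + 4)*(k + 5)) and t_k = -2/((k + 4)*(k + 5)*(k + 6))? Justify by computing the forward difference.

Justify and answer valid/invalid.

s_(k+1) = 3 + 1/((k + 5)*(k + 6))
s_(k+1) − s_k = -2/(k**3 + 15*k**2 + 74*k + 120)
(s_(k+1) − s_k) − t_k = 0

Valid: the claim telescopes to t_k.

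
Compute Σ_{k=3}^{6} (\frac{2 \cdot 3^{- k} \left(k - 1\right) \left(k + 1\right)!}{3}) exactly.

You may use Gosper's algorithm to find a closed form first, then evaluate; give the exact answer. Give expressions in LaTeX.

t_(k+1)/t_k = k*(k + 2)/(3*(k - 1)).
Gosper form: A/B · C(k+1)/C(k) with A=k/3 + 2/3, B=1, C=k - 1.
f must satisfy (k/3 + 2/3)·f(k+1) − (1)·f(k) = k - 1.
d = 0 from the (1,0,1) case.
A polynomial solution: f(k) = 3.
Get s_k = R·t_k = 2*factorial(k + 1)/3**k with R(k) = B(k−1)f(k)/C(k) = 3/(k - 1).
Verify: 2*(k - 1)*factorial(k + 1)/(3*3**k) matches t_k.
Evaluate s at k=7 and k=3: 8960/243 and 16/9; difference 8528/243.

Σ = 8528/243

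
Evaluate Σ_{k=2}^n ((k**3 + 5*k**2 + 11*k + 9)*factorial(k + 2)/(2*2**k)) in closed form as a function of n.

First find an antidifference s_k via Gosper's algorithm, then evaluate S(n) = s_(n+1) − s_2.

r(k) = (k**4 + 11*k**3 + 48*k**2 + 98*k + 78)/(2*(k**3 + 5*k**2 + 11*k + 9)) after simplifying.
A = k/2 + 3/2, B = 1, C = k**3 + 5*k**2 + 11*k + 9.
f must satisfy (k/2 + 3/2)·f(k+1) − (1)·f(k) = k**3 + 5*k**2 + 11*k + 9.
d = 2 from the (1,0,3) case.
Coefficient equations give f(k) = 2*k*(k + 2).
Get s_k = R·t_k = k*(k + 2)*factorial(k + 2)/2**k with R(k) = B(k−1)f(k)/C(k) = 2*k*(k + 2)/(k**3 + 5*k**2 + 11*k + 9).
Check: Δs_k = (k**3 + 5*k**2 + 11*k + 9)*factorial(k + 2)/(2*2**k). ✓
Evaluate: s_(n+1) = 2**(-n - 1)*(n + 1)*(n + 3)*factorial(n + 3); subtract s_(2) = 48 ⇒ S(n) = (-96*2**n + n**5*factorial(n) + 10*n**4*factorial(n) + 38*n**3*factorial(n) + 68*n**2*factorial(n) + 57*n*factorial(n) + 18*factorial(n))/(2*2**n).

S(n) = (-96*2**n + n**5*factorial(n) + 10*n**4*factorial(n) + 38*n**3*factorial(n) + 68*n**2*factorial(n) + 57*n*factorial(n) + 18*factorial(n))/(2*2**n)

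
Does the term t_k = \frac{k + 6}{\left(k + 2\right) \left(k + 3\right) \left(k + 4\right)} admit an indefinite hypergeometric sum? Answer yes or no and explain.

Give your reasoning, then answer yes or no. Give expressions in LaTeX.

Yes. s_k = \frac{k \left(2 k + 7\right)}{3 \left(k + 2\right) \left(k + 3\right)}.

Ratio r(k) = (k + 2)*(k + 7)/((k + 5)*(k + 6)).
Normal form (A,B,C) = (k + 2, k + 5, k + 6).
f must satisfy (k + 2)·f(k+1) − (k + 4)·f(k) = k + 6.
d = 2 from the (1,1,1) case.
Coefficient equations give f(k) = k*(2*k + 7)/3.
Get s_k = R·t_k = k*(2*k + 7)/(3*(k + 2)*(k + 3)) with R(k) = B(k−1)f(k)/C(k) = k*(k + 4)*(2*k + 7)/(3*(k + 6)).
s_(k+1) − s_k = (k + 6)/(k**3 + 9*k**2 + 26*k + 24) = t_k.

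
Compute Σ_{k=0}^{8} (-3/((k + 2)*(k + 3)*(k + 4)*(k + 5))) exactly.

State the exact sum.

Σ = -47/1144

Step 1: r(k) = (k + 2)/(k + 6).
So A=k + 2 and B=k + 6, with C=1.
f must satisfy (k + 2)·f(k+1) − (k + 5)·f(k) = 1.
Bound: deg f ≤ 3.
Coefficient equations give f(k) = k*(k**2 + 9*k + 26)/72.
Get s_k = R·t_k = k*(-k**2 - 9*k - 26)/(24*(k + 2)*(k + 3)*(k + 4)) with R(k) = B(k−1)f(k)/C(k) = k*(k + 5)*(k**2 + 9*k + 26)/72.
Verify: -3/(k**4 + 14*k**3 + 71*k**2 + 154*k + 120) matches t_k.
Sum = s_(9) − s_(0); s_(9) = -47/1144, s_(0) = 0 ⇒ -47/1144.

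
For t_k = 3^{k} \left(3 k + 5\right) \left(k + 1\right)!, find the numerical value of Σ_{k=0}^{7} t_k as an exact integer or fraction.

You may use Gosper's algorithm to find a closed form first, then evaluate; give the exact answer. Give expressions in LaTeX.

t_(k+1)/t_k = 3*(k + 2)*(3*k + 8)/(3*k + 5).
Gosper form: A/B · C(k+1)/C(k) with A=3*k + 6, B=1, C=k + 5/3.
Solve (3*k + 6)·f(k+1) − (1)·f(k) = k + 5/3.
Degrees (1,0,1) ⇒ d ≤ 0.
Coefficient equations give f(k) = 1/3.
So s_k = (B(k−1)f/C)·t_k = (1/(3*k + 5))·t_k = 3**k*factorial(k + 1).
Verify: 3**k*(3*k + 5)*factorial(k + 1) matches t_k.
Sum = s_(8) − s_(0); s_(8) = 2380855680, s_(0) = 1 ⇒ 2380855679.

Σ = 2380855679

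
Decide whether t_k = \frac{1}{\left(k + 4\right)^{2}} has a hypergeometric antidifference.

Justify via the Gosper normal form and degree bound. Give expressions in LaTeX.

Compute t_(k+1)/t_k: get (k + 4)**2/(k + 5)**2.
Normal form (A,B,C) = (k**2 + 8*k + 16, k**2 + 10*k + 25, 1).
Solve (k**2 + 8*k + 16)·f(k+1) − (k**2 + 8*k + 16)·f(k) = 1.
Degrees (2,2,0) ⇒ d ≤ 0.
f = c0 ⇒ A·f(k+1) − B(k−1)·f(k) − C = -1. The system {-1 = 0} is inconsistent; no antidifference.

No — the linear system for f has no solution.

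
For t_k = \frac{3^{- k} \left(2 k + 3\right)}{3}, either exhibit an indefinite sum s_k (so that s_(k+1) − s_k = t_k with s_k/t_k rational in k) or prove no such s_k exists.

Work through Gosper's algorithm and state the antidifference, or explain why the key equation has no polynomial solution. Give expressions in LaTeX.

s_k = 3^{- k} \left(- k - 2\right)

Ratio r(k) = (2*k + 5)/(3*(2*k + 3)).
A = 1/3, B = 1, C = k + 3/2.
Key eq: (1/3)·f(k+1) = (1)·f(k) + (k + 3/2).
d = 1 from the (0,0,1) case.
Solving with deg f ≤ 1: f(k) = -3*(k + 2)/2.
So s_k = (B(k−1)f/C)·t_k = (-3*(k + 2)/(2*k + 3))·t_k = (-k - 2)/3**k.
Δs = (2*k + 3)/(3*3**k), as required.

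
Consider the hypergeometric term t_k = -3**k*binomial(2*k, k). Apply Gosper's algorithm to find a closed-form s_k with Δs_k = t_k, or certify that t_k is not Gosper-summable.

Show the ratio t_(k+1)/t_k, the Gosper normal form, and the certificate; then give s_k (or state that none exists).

none — t_k is not Gosper-summable

t_(k+1)/t_k = 6*(2*k + 1)/(k + 1).
Take A(k)=12*k + 6, B(k)=k + 1, C(k)=1.
Need (12*k + 6)·f(k+1) − (k)·f(k) = 1.
d = -1 from the (1,1,0) case.
d = -1 < 0 ⇒ no nonzero polynomial f; not summable.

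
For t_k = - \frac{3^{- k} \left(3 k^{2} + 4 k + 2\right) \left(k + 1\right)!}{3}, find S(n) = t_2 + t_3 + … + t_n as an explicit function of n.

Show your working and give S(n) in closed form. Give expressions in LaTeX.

S(n) = 3^{- n - 1} \left(20 \cdot 3^{n} - 3 n^{3} n! - 16 n^{2} n! - 27 n n! - 14 n!\right)

Compute t_(k+1)/t_k: get (k + 2)*(4*k + 3*(k + 1)**2 + 6)/(3*(3*k**2 + 4*k + 2)).
So A=k/3 + 2/3 and B=1, with C=k**2 + 4*k/3 + 2/3.
f must satisfy (k/3 + 2/3)·f(k+1) − (1)·f(k) = k**2 + 4*k/3 + 2/3.
deg f ≤ 1 (via 1,0,2).
A polynomial solution: f(k) = 3*k + 4.
Get s_k = R·t_k = -(3*k + 4)*factorial(k + 1)/3**k with R(k) = B(k−1)f(k)/C(k) = 3*(3*k + 4)/(3*k**2 + 4*k + 2).
Verify: -(3*k**2 + 4*k + 2)*factorial(k + 1)/(3*3**k) matches t_k.
Evaluate: s_(n+1) = -3**(-n - 1)*(3*n + 7)*factorial(n + 2); subtract s_(2) = -20/3 ⇒ S(n) = 3**(-n - 1)*(20*3**n - 3*n**3*factorial(n) - 16*n**2*factorial(n) - 27*n*factorial(n) - 14*factorial(n)).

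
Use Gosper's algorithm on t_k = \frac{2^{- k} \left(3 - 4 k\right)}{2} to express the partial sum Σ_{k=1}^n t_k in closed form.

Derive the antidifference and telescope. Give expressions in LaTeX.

r(k) = (4*k + 1)/(2*(4*k - 3)) after simplifying.
Take A(k)=1/2, B(k)=1, C(k)=k - 3/4.
Key eq: (1/2)·f(k+1) = (1)·f(k) + (k - 3/4).
Bound: deg f ≤ 1.
Solving with deg f ≤ 1: f(k) = -(4*k + 1)/2.
So s_k = (B(k−1)f/C)·t_k = (-2*(4*k + 1)/(4*k - 3))·t_k = (4*k + 1)/2**k.
Δs = (3 - 4*k)/(2*2**k), as required.
s_(n+1) = 2**(-n - 1)*(4*n + 5) and s_(1) = 5/2, so S(n) = 2**(-n - 1)*(-5*2**n + 4*n + 5).

S(n) = 2^{- n - 1} \left(- 5 \cdot 2^{n} + 4 n + 5\right)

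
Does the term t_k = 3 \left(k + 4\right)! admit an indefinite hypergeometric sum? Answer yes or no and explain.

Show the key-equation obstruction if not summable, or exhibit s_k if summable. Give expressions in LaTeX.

Ratio r(k) = k + 5.
A = k + 5, B = 1, C = 1.
f must satisfy (k + 5)·f(k+1) − (1)·f(k) = 1.
Degrees (1,0,0) ⇒ d ≤ -1.
deg f ≤ -1 is impossible — no certificate.

No; the degree bound rules out any f.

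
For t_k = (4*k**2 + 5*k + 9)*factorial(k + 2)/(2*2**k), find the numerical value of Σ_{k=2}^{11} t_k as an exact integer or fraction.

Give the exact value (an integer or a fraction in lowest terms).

Σ = 1915538565/2

The ratio is (k + 3)*(5*k + 4*(k + 1)**2 + 14)/(2*(4*k**2 + 5*k + 9)).
So A=k/2 + 3/2 and B=1, with C=k**2 + 5*k/4 + 9/4.
Set up (k/2 + 3/2)·f(k+1) − (1)·f(k) − (k**2 + 5*k/4 + 9/4) = 0.
deg f ≤ 1 (via 1,0,2).
Solving with deg f ≤ 1: f(k) = (4*k - 3)/2.
Certificate R = B(k−1)f/C = 2*(4*k - 3)/(4*k**2 + 5*k + 9) gives s_k = (4*k - 3)*factorial(k + 2)/2**k.
s_(k+1) − s_k = (4*k**2 + 5*k + 9)*factorial(k + 2)/(2*2**k) = t_k.
Sum = s_(12) − s_(2); s_(12) = 1915538625/2, s_(2) = 30 ⇒ 1915538565/2.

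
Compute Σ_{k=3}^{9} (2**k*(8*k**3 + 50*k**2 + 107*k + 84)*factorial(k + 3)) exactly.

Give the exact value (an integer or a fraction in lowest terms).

Σ = 2767387675570560

Ratio r(k) = 2*(8*k**4 + 106*k**3 + 527*k**2 + 1173*k + 996)/(8*k**3 + 50*k**2 + 107*k + 84).
A = 2*k + 8, B = 1, C = k**3 + 25*k**2/4 + 107*k/8 + 21/2.
Need (2*k + 8)·f(k+1) − (1)·f(k) = k**3 + 25*k**2/4 + 107*k/8 + 21/2.
Degrees (1,0,3) ⇒ d ≤ 2.
Match coefficients ⇒ f(k) = (4*k**2 + 3*k + 4)/8.
Then R = B(k−1)f/C = (4*k**2 + 3*k + 4)/(8*k**3 + 50*k**2 + 107*k + 84), so s_k = R(k)·t_k = 2**k*(4*k**2 + 3*k + 4)*factorial(k + 3).
Verify: 2**k*(8*k**3 + 50*k**2 + 107*k + 84)*factorial(k + 3) matches t_k.
Telescoping: Σ = s_(10) − s_(3) = 2767387675852800 − (282240) = 2767387675570560.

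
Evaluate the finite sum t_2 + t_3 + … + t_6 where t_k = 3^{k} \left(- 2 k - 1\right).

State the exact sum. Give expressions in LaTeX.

Σ = -13113

r(k) = 3*(2*k + 3)/(2*k + 1) after simplifying.
Gosper form: A/B · C(k+1)/C(k) with A=3, B=1, C=k + 1/2.
Need (3)·f(k+1) − (1)·f(k) = k + 1/2.
d = 1 from the (0,0,1) case.
Match coefficients ⇒ f(k) = (k - 1)/2.
So s_k = (B(k−1)f/C)·t_k = ((k - 1)/(2*k + 1))·t_k = 3**k*(1 - k).
Verify: 3**k*(-2*k - 1) matches t_k.
Σ_(k=2)^(6) t_k = s_(7) − s_(2) = -13122 − (-9) = -13113.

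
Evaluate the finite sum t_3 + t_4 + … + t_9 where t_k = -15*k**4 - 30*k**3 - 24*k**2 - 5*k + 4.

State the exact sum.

Σ = -297122

Step 1: r(k) = (15*k**4 + 90*k**3 + 204*k**2 + 203*k + 70)/(15*k**4 + 30*k**3 + 24*k**2 + 5*k - 4).
Factor: A=1; B=1; C=k**4 + 2*k**3 + 8*k**2/5 + k/3 - 4/15.
Solve (1)·f(k+1) − (1)·f(k) = k**4 + 2*k**3 + 8*k**2/5 + k/3 - 4/15.
deg f ≤ 5 (via 0,0,4).
A polynomial solution: f(k) = k*(k + 1)*(3*k**3 - 3*k**2 + k - 3)/15.
Then R = B(k−1)f/C = k*(3*k**3 - 3*k**2 + k - 3)/(15*k**3 + 15*k**2 + 9*k - 4), so s_k = R(k)·t_k = k*(-3*k**4 + 2*k**2 + 2*k + 3).
Verify: -15*k**4 - 30*k**3 - 24*k**2 - 5*k + 4 matches t_k.
Evaluate s at k=10 and k=3: -297770 and -648; difference -297122.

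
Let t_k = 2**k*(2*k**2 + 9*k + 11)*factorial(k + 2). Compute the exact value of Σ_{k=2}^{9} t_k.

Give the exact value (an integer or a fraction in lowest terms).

Σ = 5395474022112

The ratio is 2*(2*k**3 + 19*k**2 + 61*k + 66)/(2*k**2 + 9*k + 11).
Take A(k)=2*k + 6, B(k)=1, C(k)=k**2 + 9*k/2 + 11/2.
Key eq: (2*k + 6)·f(k+1) = (1)·f(k) + (k**2 + 9*k/2 + 11/2).
deg f ≤ 1 (via 1,0,2).
Match coefficients ⇒ f(k) = (k + 1)/2.
Certificate R = B(k−1)f/C = (k + 1)/(2*k**2 + 9*k + 11) gives s_k = 2**k*(k + 1)*factorial(k + 2).
Δs = 2**k*(2*k**2 + 9*k + 11)*factorial(k + 2), as required.
Evaluate s at k=10 and k=2: 5395474022400 and 288; difference 5395474022112.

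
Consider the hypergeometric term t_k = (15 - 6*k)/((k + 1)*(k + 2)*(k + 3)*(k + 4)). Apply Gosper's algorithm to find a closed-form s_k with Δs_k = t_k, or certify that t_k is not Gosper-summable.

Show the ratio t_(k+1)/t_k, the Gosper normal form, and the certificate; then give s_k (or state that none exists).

r(k) = (k + 1)*(2*k - 3)/((k + 5)*(2*k - 5)) after simplifying.
Take A(k)=k + 1, B(k)=k + 5, C(k)=k - 5/2.
Set up (k + 1)·f(k+1) − (k + 4)·f(k) − (k - 5/2) = 0.
From deg A=1, deg B=1, deg C=1: d=3.
A polynomial solution: f(k) = -k*(2*k**2 + 12*k + 31)/18.
R(k) = B(k−1)·f(k)/C(k) = -k*(k + 4)*(2*k**2 + 12*k + 31)/(9*(2*k - 5)); s_k = R·t_k = k*(2*k**2 + 12*k + 31)/(3*(k + 1)*(k + 2)*(k + 3)).
Check: Δs_k = 3*(5 - 2*k)/(k**4 + 10*k**3 + 35*k**2 + 50*k + 24). ✓

s_k = k*(2*k**2 + 12*k + 31)/(3*(k + 1)*(k + 2)*(k + 3))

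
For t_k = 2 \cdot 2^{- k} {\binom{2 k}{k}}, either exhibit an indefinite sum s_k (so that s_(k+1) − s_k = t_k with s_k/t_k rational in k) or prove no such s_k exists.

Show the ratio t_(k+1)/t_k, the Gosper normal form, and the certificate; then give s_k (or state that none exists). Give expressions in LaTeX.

r(k) = (2*k + 1)/(k + 1) after simplifying.
Take A(k)=2*k + 1, B(k)=k + 1, C(k)=1.
Key eq: (2*k + 1)·f(k+1) = (k)·f(k) + (1).
From deg A=1, deg B=1, deg C=0: d=-1.
deg f ≤ -1 is impossible — no certificate.

none (Gosper's algorithm certifies no s_k)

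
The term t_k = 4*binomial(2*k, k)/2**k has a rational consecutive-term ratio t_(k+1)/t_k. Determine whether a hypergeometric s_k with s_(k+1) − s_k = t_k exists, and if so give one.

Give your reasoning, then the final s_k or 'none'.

not Gosper-summable; s_k does not exist

Ratio r(k) = (2*k + 1)/(k + 1).
A = 2*k + 1, B = k + 1, C = 1.
Solve (2*k + 1)·f(k+1) − (k)·f(k) = 1.
d = -1 from the (1,1,0) case.
deg f ≤ -1 is impossible — no certificate.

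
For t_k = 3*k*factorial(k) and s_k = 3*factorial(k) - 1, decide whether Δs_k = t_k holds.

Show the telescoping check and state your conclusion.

valid; difference matches t_k

s_(k+1) = 3*factorial(k + 1) - 1
s_(k+1) − s_k = 3*k*factorial(k)
(s_(k+1) − s_k) − t_k = 0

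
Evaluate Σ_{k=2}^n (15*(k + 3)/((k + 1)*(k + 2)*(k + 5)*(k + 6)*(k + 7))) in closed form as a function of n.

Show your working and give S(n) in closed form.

t_(k+1)/t_k = (k + 1)*(k + 4)*(k + 5)/((k + 3)**2*(k + 8)).
Normal form (A,B,C) = (k + 1, k + 8, k**3 + 10*k**2 + 33*k + 36).
Key eq: (k + 1)·f(k+1) = (k + 7)·f(k) + (k**3 + 10*k**2 + 33*k + 36).
Degrees (1,1,3) ⇒ d ≤ 6.
A polynomial solution: f(k) = k*(k + 2)*(k + 3)*(k + 4)*(k**2 + 12*k + 41)/90.
Get s_k = R·t_k = k*(k**2 + 12*k + 41)/(6*(k**3 + 12*k**2 + 41*k + 30)) with R(k) = B(k−1)f(k)/C(k) = k*(k + 2)*(k + 7)*(k**2 + 12*k + 41)/(90*(k + 3)).
Check: Δs_k = 15*(k + 3)/(k**5 + 21*k**4 + 163*k**3 + 567*k**2 + 844*k + 420). ✓
Evaluate: s_(n+1) = (n**3 + 15*n**2 + 68*n + 54)/(6*(n**3 + 15*n**2 + 68*n + 84)); subtract s_(2) = 23/168 ⇒ S(n) = 5*(n**3 + 15*n**2 + 68*n - 84)/(168*(n**3 + 15*n**2 + 68*n + 84)).

S(n) = 5*(n**3 + 15*n**2 + 68*n - 84)/(168*(n**3 + 15*n**2 + 68*n + 84))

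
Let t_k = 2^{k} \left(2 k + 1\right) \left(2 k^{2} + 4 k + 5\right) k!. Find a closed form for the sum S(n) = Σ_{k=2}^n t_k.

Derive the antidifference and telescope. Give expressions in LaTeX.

S(n) = 4 \cdot 2^{n} n^{3} n! + 12 \cdot 2^{n} n^{2} n! + 14 \cdot 2^{n} n n! + 6 \cdot 2^{n} n! - 72

Ratio r(k) = 2*(4*k**4 + 26*k**3 + 68*k**2 + 79*k + 33)/(4*k**3 + 10*k**2 + 14*k + 5).
Normal form (A,B,C) = (2*k + 2, 1, k**3 + 5*k**2/2 + 7*k/2 + 5/4).
Need (2*k + 2)·f(k+1) − (1)·f(k) = k**3 + 5*k**2/2 + 7*k/2 + 5/4.
deg f ≤ 2 (via 1,0,3).
Match coefficients ⇒ f(k) = (2*k**2 + 1)/4.
Get s_k = R·t_k = 2**k*(2*k**2 + 1)*factorial(k) with R(k) = B(k−1)f(k)/C(k) = (2*k**2 + 1)/((2*k + 1)*(2*k**2 + 4*k + 5)).
s_(k+1) − s_k = 2**k*(2*k + 1)*(2*k**2 + 4*k + 5)*factorial(k) = t_k.
s_(n+1) = 2**(n + 1)*(2*n**2 + 4*n + 3)*factorial(n + 1) and s_(2) = 72, so S(n) = 4*2**n*n**3*factorial(n) + 12*2**n*n**2*factorial(n) + 14*2**n*n*factorial(n) + 6*2**n*factorial(n) - 72.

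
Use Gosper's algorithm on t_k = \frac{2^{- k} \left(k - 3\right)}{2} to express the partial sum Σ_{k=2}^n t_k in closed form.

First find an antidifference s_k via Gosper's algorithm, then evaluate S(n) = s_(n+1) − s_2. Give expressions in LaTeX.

S(n) = 2^{- n - 1} \left(1 - n\right)

Ratio r(k) = (k - 2)/(2*(k - 3)).
Gosper form: A/B · C(k+1)/C(k) with A=1/2, B=1, C=k - 3.
f must satisfy (1/2)·f(k+1) − (1)·f(k) = k - 3.
From deg A=0, deg B=0, deg C=1: d=1.
Coefficient equations give f(k) = -2*(k - 2).
So s_k = (B(k−1)f/C)·t_k = (-2*(k - 2)/(k - 3))·t_k = (2 - k)/2**k.
Check: Δs_k = (k - 3)/(2*2**k). ✓
s_(n+1) = 2**(-n - 1)*(1 - n) and s_(2) = 0, so S(n) = 2**(-n - 1)*(1 - n).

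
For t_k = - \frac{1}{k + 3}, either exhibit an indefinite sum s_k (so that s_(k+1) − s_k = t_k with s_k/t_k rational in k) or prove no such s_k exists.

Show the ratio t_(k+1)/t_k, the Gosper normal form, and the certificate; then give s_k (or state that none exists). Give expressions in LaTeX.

no hypergeometric antidifference exists

Step 1: r(k) = (k + 3)/(k + 4).
So A=k + 3 and B=k + 4, with C=1.
Set up (k + 3)·f(k+1) − (k + 3)·f(k) − (1) = 0.
Bound: deg f ≤ 0.
Generic f = c0 gives residual -1; -1 = 0 cannot hold, so t_k is not Gosper-summable.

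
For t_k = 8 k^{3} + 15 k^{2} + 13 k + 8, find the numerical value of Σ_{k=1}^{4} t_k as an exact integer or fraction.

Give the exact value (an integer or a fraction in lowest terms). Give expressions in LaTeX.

Σ = 1412

r(k) = (8*k**3 + 39*k**2 + 67*k + 44)/(8*k**3 + 15*k**2 + 13*k + 8) after simplifying.
Factor: A=1; B=1; C=k**3 + 15*k**2/8 + 13*k/8 + 1.
Solve (1)·f(k+1) − (1)·f(k) = k**3 + 15*k**2/8 + 13*k/8 + 1.
d = 4 from the (0,0,3) case.
Solve for f: f(k) = k*(2*k**3 + k**2 + k + 4)/8 (degree 4 ≤ 4).
R(k) = B(k−1)·f(k)/C(k) = k*(2*k**3 + k**2 + k + 4)/(8*k**3 + 15*k**2 + 13*k + 8); s_k = R·t_k = k*(2*k**3 + k**2 + k + 4).
Δs = 8*k**3 + 15*k**2 + 13*k + 8, as required.
Telescoping: Σ = s_(5) − s_(1) = 1420 − (8) = 1412.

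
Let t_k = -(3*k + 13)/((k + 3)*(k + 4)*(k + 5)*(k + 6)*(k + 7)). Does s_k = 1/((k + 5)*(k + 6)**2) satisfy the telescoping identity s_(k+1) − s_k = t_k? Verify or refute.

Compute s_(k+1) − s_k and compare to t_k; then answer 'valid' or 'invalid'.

Invalid: residual 6*(2*k**2 + 21*k + 53)/(k**7 + 38*k**6 + 612*k**5 + 5410*k**4 + 28319*k**3 + 87672*k**2 + 148428*k + 105840) ≠ 0.

s_(k+1) = 1/((k + 6)*(k + 7)**2)
s_(k+1) − s_k = (-3*k - 19)/(k**5 + 31*k**4 + 383*k**3 + 2357*k**2 + 7224*k + 8820)
(s_(k+1) − s_k) − t_k = 6*(2*k**2 + 21*k + 53)/(k**7 + 38*k**6 + 612*k**5 + 5410*k**4 + 28319*k**3 + 87672*k**2 + 148428*k + 105840)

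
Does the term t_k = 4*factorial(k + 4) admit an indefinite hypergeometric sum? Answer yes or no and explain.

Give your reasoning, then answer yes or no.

No — t_k has no hypergeometric antidifference.

Step 1: r(k) = k + 5.
Normal form (A,B,C) = (k + 5, 1, 1).
Key eq: (k + 5)·f(k+1) = (1)·f(k) + (1).
d = -1 from the (1,0,0) case.
Negative degree bound (-1): no f exists, t_k not Gosper-summable.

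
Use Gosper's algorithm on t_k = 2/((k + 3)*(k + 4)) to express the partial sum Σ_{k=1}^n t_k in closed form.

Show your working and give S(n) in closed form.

r(k) = (k + 3)/(k + 5) after simplifying.
So A=k + 3 and B=k + 5, with C=1.
Set up (k + 3)·f(k+1) − (k + 4)·f(k) − (1) = 0.
d = 1 from the (1,1,0) case.
Solve for f: f(k) = k/3 (degree 1 ≤ 1).
Get s_k = R·t_k = 2*k/(3*(k + 3)) with R(k) = B(k−1)f(k)/C(k) = k*(k + 4)/3.
Δs = 2/(k**2 + 7*k + 12), as required.
Telescope: S(n) = s_(n+1) − s_(1) = 2*(n + 1)/(3*(n + 4)) − (1/6) = n/(2*(n + 4)).

S(n) = n/(2*(n + 4))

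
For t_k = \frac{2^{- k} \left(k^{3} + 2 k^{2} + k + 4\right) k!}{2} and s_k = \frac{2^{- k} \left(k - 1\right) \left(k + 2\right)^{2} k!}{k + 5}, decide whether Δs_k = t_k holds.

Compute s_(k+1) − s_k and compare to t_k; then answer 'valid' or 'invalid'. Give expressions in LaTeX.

s_(k+1) = k*(k + 3)**2*factorial(k + 1)/(2*2**k*(k + 6))
s_(k+1) − s_k = (k**5 + 10*k**4 + 32*k**3 + 48*k**2 + 53*k + 48)*factorial(k)/(2*2**k*(k + 5)*(k + 6))
(s_(k+1) − s_k) − t_k = -3*(k**4 + 7*k**3 + 9*k**2 + 7*k + 24)*factorial(k)/(2*2**k*(k + 5)*(k + 6))

Invalid: residual - \frac{3 \cdot 2^{- k} \left(k^{4} + 7 k^{3} + 9 k^{2} + 7 k + 24\right) k!}{2 \left(k + 5\right) \left(k + 6\right)} ≠ 0.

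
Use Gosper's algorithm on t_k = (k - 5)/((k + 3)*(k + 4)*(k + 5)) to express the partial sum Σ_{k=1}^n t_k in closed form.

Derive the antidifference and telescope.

S(n) = -n/(n**2 + 9*n + 20)

t_(k+1)/t_k = (k - 4)*(k + 3)/((k - 5)*(k + 6)).
So A=k + 3 and B=k + 6, with C=k - 5.
Key eq: (k + 3)·f(k+1) = (k + 5)·f(k) + (k - 5).
d = 2 from the (1,1,1) case.
A polynomial solution: f(k) = -k*(k + 19)/12.
R(k) = B(k−1)·f(k)/C(k) = -k*(k + 5)*(k + 19)/(12*(k - 5)); s_k = R·t_k = k*(-k - 19)/(12*(k + 3)*(k + 4)).
s_(k+1) − s_k = (k - 5)/(k**3 + 12*k**2 + 47*k + 60) = t_k.
Evaluate: s_(n+1) = (-n**2 - 21*n - 20)/(12*(n**2 + 9*n + 20)); subtract s_(1) = -1/12 ⇒ S(n) = -n/(n**2 + 9*n + 20).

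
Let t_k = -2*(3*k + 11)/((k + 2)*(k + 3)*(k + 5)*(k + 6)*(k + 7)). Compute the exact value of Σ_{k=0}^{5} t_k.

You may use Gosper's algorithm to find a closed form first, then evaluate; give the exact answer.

Σ = -83/2640

t_(k+1)/t_k = (k + 2)*(k + 5)*(3*k + 14)/((k + 4)*(k + 8)*(3*k + 11)).
Gosper form: A/B · C(k+1)/C(k) with A=k + 2, B=k + 8, C=k**2 + 23*k/3 + 44/3.
f must satisfy (k + 2)·f(k+1) − (k + 7)·f(k) = k**2 + 23*k/3 + 44/3.
deg f ≤ 5 (via 1,1,2).
Coefficient equations give f(k) = k*(k + 3)*(k + 4)*(k**2 + 13*k + 52)/180.
Certificate R = B(k−1)f/C = k*(k + 3)*(k + 7)*(k**2 + 13*k + 52)/(60*(3*k + 11)) gives s_k = k*(-k**2 - 13*k - 52)/(30*(k**3 + 13*k**2 + 52*k + 60)).
Check: Δs_k = 2*(-3*k - 11)/(k**5 + 23*k**4 + 203*k**3 + 853*k**2 + 1692*k + 1260). ✓
Evaluate s at k=6 and k=0: -83/2640 and 0; difference -83/2640.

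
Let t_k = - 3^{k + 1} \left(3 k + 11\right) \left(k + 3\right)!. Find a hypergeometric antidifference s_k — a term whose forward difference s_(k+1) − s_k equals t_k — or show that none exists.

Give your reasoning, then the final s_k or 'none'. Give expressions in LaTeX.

The ratio is 3*(k + 4)*(3*k + 14)/(3*k + 11).
So A=3*k + 12 and B=1, with C=k + 11/3.
f must satisfy (3*k + 12)·f(k+1) − (1)·f(k) = k + 11/3.
Degrees (1,0,1) ⇒ d ≤ 0.
Solve for f: f(k) = 1/3 (degree 0 ≤ 0).
Get s_k = R·t_k = -3**(k + 1)*factorial(k + 3) with R(k) = B(k−1)f(k)/C(k) = 1/(3*k + 11).
Check: Δs_k = -3**(k + 1)*(3*k + 11)*factorial(k + 3). ✓

s_k = - 3^{k + 1} \left(k + 3\right)!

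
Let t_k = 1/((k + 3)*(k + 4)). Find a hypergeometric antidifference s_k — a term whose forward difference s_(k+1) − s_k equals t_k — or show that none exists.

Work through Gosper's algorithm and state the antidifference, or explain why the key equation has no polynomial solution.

Compute t_(k+1)/t_k: get (k + 3)/(k + 5).
Gosper form: A/B · C(k+1)/C(k) with A=k + 3, B=k + 5, C=1.
f must satisfy (k + 3)·f(k+1) − (k + 4)·f(k) = 1.
d = 1 from the (1,1,0) case.
A polynomial solution: f(k) = k/3.
Certificate R = B(k−1)f/C = k*(k + 4)/3 gives s_k = k/(3*(k + 3)).
s_(k+1) − s_k = 1/(k**2 + 7*k + 12) = t_k.

s_k = k/(3*(k + 3))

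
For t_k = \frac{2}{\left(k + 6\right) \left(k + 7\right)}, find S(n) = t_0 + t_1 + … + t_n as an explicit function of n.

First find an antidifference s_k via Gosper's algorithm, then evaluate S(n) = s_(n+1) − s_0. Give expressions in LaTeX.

r(k) = (k + 6)/(k + 8) after simplifying.
A = k + 6, B = k + 8, C = 1.
Key eq: (k + 6)·f(k+1) = (k + 7)·f(k) + (1).
Degrees (1,1,0) ⇒ d ≤ 1.
Solve for f: f(k) = k/6 (degree 1 ≤ 1).
Then R = B(k−1)f/C = k*(k + 7)/6, so s_k = R(k)·t_k = k/(3*(k + 6)).
Check: Δs_k = 2/(k**2 + 13*k + 42). ✓
s_(n+1) = (n + 1)/(3*(n + 7)) and s_(0) = 0, so S(n) = (n + 1)/(3*(n + 7)).

S(n) = \frac{n + 1}{3 \left(n + 7\right)}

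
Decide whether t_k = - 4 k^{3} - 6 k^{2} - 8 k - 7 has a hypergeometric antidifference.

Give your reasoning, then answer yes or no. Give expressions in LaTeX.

Compute t_(k+1)/t_k: get (4*k**3 + 18*k**2 + 32*k + 25)/(4*k**3 + 6*k**2 + 8*k + 7).
Gosper form: A/B · C(k+1)/C(k) with A=1, B=1, C=k**3 + 3*k**2/2 + 2*k + 7/4.
Key eq: (1)·f(k+1) = (1)·f(k) + (k**3 + 3*k**2/2 + 2*k + 7/4).
From deg A=0, deg B=0, deg C=3: d=4.
A polynomial solution: f(k) = k*(k**3 + 2*k + 4)/4.
So s_k = (B(k−1)f/C)·t_k = (k*(k**3 + 2*k + 4)/(4*k**3 + 6*k**2 + 8*k + 7))·t_k = k*(-k**3 - 2*k - 4).
Δs = -4*k**3 - 6*k**2 - 8*k - 7, as required.

Yes. s_k = k \left(- k^{3} - 2 k - 4\right).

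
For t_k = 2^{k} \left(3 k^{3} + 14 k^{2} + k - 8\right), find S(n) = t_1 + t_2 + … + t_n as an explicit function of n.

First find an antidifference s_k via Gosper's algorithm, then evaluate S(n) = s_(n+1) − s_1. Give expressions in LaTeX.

S(n) = 6 \cdot 2^{n} n^{3} + 10 \cdot 2^{n} n^{2} - 12 \cdot 2^{n} + 12

Step 1: r(k) = 2*(3*k**3 + 23*k**2 + 38*k + 10)/(3*k**3 + 14*k**2 + k - 8).
A = 2, B = 1, C = k**3 + 14*k**2/3 + k/3 - 8/3.
Key eq: (2)·f(k+1) = (1)·f(k) + (k**3 + 14*k**2/3 + k/3 - 8/3).
Degrees (0,0,3) ⇒ d ≤ 3.
A polynomial solution: f(k) = (3*k**3 - 4*k**2 - k - 4)/3.
Then R = B(k−1)f/C = (3*k**3 - 4*k**2 - k - 4)/(3*k**3 + 14*k**2 + k - 8), so s_k = R(k)·t_k = 2**k*(3*k**3 - 4*k**2 - k - 4).
s_(k+1) − s_k = 2**k*(3*k**3 + 14*k**2 + k - 8) = t_k.
s_(n+1) = 2**(n + 1)*(3*n**3 + 5*n**2 - 6) and s_(1) = -12, so S(n) = 6*2**n*n**3 + 10*2**n*n**2 - 12*2**n + 12.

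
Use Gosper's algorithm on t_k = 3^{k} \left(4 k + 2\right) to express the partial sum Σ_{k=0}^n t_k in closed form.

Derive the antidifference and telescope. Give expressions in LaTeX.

r(k) = 3*(2*k + 3)/(2*k + 1) after simplifying.
Factor: A=3; B=1; C=k + 1/2.
Key eq: (3)·f(k+1) = (1)·f(k) + (k + 1/2).
Bound: deg f ≤ 1.
A polynomial solution: f(k) = (k - 1)/2.
Get s_k = R·t_k = 2*3**k*(k - 1) with R(k) = B(k−1)f(k)/C(k) = (k - 1)/(2*k + 1).
Check: Δs_k = 3**k*(4*k + 2). ✓
s_(n+1) = 6*3**n*n and s_(0) = -2, so S(n) = 6*3**n*n + 2.

S(n) = 6 \cdot 3^{n} n + 2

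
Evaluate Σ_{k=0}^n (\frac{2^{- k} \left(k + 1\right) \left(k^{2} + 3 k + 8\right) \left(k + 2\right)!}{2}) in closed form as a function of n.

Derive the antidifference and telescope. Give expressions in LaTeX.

Ratio r(k) = (k + 2)*(k + 3)*(3*k + (k + 1)**2 + 11)/(2*(k + 1)*(k**2 + 3*k + 8)).
Gosper form: A/B · C(k+1)/C(k) with A=k/2 + 3/2, B=1, C=k**3 + 4*k**2 + 11*k + 8.
Set up (k/2 + 3/2)·f(k+1) − (1)·f(k) − (k**3 + 4*k**2 + 11*k + 8) = 0.
deg f ≤ 2 (via 1,0,3).
Coefficient equations give f(k) = 2*(k**2 + k + 2).
Get s_k = R·t_k = (k**2 + k + 2)*factorial(k + 2)/2**k with R(k) = B(k−1)f(k)/C(k) = 2*(k**2 + k + 2)/((k + 1)*(k**2 + 3*k + 8)).
Check: Δs_k = (k + 1)*(k**2 + 3*k + 8)*factorial(k + 2)/(2*2**k). ✓
Evaluate: s_(n+1) = 2**(-n - 1)*(n**2 + 3*n + 4)*factorial(n + 3); subtract s_(0) = 4 ⇒ S(n) = 2**(-n - 1)*(-2**(n + 3) + n**5*factorial(n) + 9*n**4*factorial(n) + 33*n**3*factorial(n) + 63*n**2*factorial(n) + 62*n*factorial(n) + 24*factorial(n)).

S(n) = 2^{- n - 1} \left(- 2^{n + 3} + n^{5} n! + 9 n^{4} n! + 33 n^{3} n! + 63 n^{2} n! + 62 n n! + 24 n!\right)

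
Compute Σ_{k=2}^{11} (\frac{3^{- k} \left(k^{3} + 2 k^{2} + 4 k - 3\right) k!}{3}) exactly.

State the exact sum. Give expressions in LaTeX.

Σ = 37452206/243

Step 1: r(k) = (k**4 + 6*k**3 + 16*k**2 + 15*k + 4)/(3*(k**3 + 2*k**2 + 4*k - 3)).
So A=k/3 + 1/3 and B=1, with C=k**3 + 2*k**2 + 4*k - 3.
Key eq: (k/3 + 1/3)·f(k+1) = (1)·f(k) + (k**3 + 2*k**2 + 4*k - 3).
Degrees (1,0,3) ⇒ d ≤ 2.
A polynomial solution: f(k) = 3*(k**2 + 2*k + 3).
Get s_k = R·t_k = (k**2 + 2*k + 3)*factorial(k)/3**k with R(k) = B(k−1)f(k)/C(k) = 3*(k**2 + 2*k + 3)/(k**3 + 2*k**2 + 4*k - 3).
Check: Δs_k = (k**3 + 2*k**2 + 4*k - 3)*factorial(k)/(3*3**k). ✓
Evaluate s at k=12 and k=2: 37452800/243 and 22/9; difference 37452206/243.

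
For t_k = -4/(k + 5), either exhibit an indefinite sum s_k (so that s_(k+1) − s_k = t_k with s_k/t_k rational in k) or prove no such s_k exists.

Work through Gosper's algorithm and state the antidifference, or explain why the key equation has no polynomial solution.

none (Gosper's algorithm certifies no s_k)

Step 1: r(k) = (k + 5)/(k + 6).
Normal form (A,B,C) = (k + 5, k + 6, 1).
Set up (k + 5)·f(k+1) − (k + 5)·f(k) − (1) = 0.
d = 0 from the (1,1,0) case.
f = c0 ⇒ A·f(k+1) − B(k−1)·f(k) − C = -1. The system {-1 = 0} is inconsistent; no antidifference.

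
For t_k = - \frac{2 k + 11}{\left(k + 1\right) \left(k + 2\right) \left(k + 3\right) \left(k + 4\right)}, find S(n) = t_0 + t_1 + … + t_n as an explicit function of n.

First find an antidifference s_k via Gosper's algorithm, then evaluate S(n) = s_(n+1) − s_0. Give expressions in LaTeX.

S(n) = \frac{- 2 n^{3} - 18 n^{2} - 49 n - 33}{3 \left(n^{3} + 9 n^{2} + 26 n + 24\right)}

Step 1: r(k) = (k + 1)*(2*k + 13)/((k + 5)*(2*k + 11)).
Take A(k)=k + 1, B(k)=k + 5, C(k)=k + 11/2.
Solve (k + 1)·f(k+1) − (k + 4)·f(k) = k + 11/2.
Bound: deg f ≤ 3.
Coefficient equations give f(k) = k*(2*k**2 + 12*k + 19)/6.
R(k) = B(k−1)·f(k)/C(k) = k*(k + 4)*(2*k**2 + 12*k + 19)/(3*(2*k + 11)); s_k = R·t_k = k*(-2*k**2 - 12*k - 19)/(3*(k + 1)*(k + 2)*(k + 3)).
Δs = (-2*k - 11)/(k**4 + 10*k**3 + 35*k**2 + 50*k + 24), as required.
s_(n+1) = (-2*n**3 - 18*n**2 - 49*n - 33)/(3*(n**3 + 9*n**2 + 26*n + 24)) and s_(0) = 0, so S(n) = (-2*n**3 - 18*n**2 - 49*n - 33)/(3*(n**3 + 9*n**2 + 26*n + 24)).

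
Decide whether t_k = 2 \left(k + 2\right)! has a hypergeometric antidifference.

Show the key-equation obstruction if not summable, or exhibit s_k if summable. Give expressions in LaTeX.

No — t_k has no hypergeometric antidifference.

Compute t_(k+1)/t_k: get k + 3.
A = k + 3, B = 1, C = 1.
Need (k + 3)·f(k+1) − (1)·f(k) = 1.
Bound: deg f ≤ -1.
d = -1 < 0 ⇒ no nonzero polynomial f; not summable.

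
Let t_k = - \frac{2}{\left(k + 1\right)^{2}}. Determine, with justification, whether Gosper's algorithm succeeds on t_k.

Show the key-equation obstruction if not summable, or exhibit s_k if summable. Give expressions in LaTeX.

Compute t_(k+1)/t_k: get (k + 1)**2/(k + 2)**2.
So A=k**2 + 2*k + 1 and B=k**2 + 4*k + 4, with C=1.
Key eq: (k**2 + 2*k + 1)·f(k+1) = (k**2 + 2*k + 1)·f(k) + (1).
Bound: deg f ≤ 0.
f = c0 ⇒ A·f(k+1) − B(k−1)·f(k) − C = -1. The system {-1 = 0} is inconsistent; no antidifference.

No — key equation has no polynomial f.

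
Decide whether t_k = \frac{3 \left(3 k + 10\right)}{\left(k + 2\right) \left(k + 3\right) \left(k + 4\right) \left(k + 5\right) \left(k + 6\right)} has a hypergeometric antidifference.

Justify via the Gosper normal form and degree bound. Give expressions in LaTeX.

Yes. s_k = \frac{3 k \left(k^{2} + 11 k + 38\right)}{40 \left(k^{3} + 11 k^{2} + 38 k + 40\right)}.

Step 1: r(k) = (k + 2)*(3*k + 13)/((k + 7)*(3*k + 10)).
So A=k + 2 and B=k + 7, with C=k + 10/3.
f must satisfy (k + 2)·f(k+1) − (k + 6)·f(k) = k + 10/3.
Bound: deg f ≤ 4.
Solve for f: f(k) = k*(k + 3)*(k**2 + 11*k + 38)/120 (degree 4 ≤ 4).
Certificate R = B(k−1)f/C = k*(k + 3)*(k + 6)*(k**2 + 11*k + 38)/(40*(3*k + 10)) gives s_k = 3*k*(k**2 + 11*k + 38)/(40*(k**3 + 11*k**2 + 38*k + 40)).
s_(k+1) − s_k = 3*(3*k + 10)/(k**5 + 20*k**4 + 155*k**3 + 580*k**2 + 1044*k + 720) = t_k.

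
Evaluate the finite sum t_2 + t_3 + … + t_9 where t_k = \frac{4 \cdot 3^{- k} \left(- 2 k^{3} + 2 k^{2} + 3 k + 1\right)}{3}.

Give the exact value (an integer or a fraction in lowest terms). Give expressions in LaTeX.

Ratio r(k) = (2*k**3 + 4*k**2 - k - 4)/(3*(2*k**3 - 2*k**2 - 3*k - 1)).
A = 1/3, B = 1, C = k**3 - k**2 - 3*k/2 - 1/2.
f must satisfy (1/3)·f(k+1) − (1)·f(k) = k**3 - k**2 - 3*k/2 - 1/2.
Degrees (0,0,3) ⇒ d ≤ 3.
A polynomial solution: f(k) = -3*(2*k**3 + k**2 + k + 1)/4.
R(k) = B(k−1)·f(k)/C(k) = -3*(2*k**3 + k**2 + k + 1)/(2*(2*k**3 - 2*k**2 - 3*k - 1)); s_k = R·t_k = 2*(2*k**3 + k**2 + k + 1)/3**k.
Check: Δs_k = 4*(-2*k**3 + 2*k**2 + 3*k + 1)/(3*3**k). ✓
Evaluate s at k=10 and k=2: 4222/59049 and 46/9; difference -297584/59049.

Σ = -297584/59049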